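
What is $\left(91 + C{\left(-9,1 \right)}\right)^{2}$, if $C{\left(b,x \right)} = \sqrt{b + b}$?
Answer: $8263 + 546 i \sqrt{2} \approx 8263.0 + 772.16 i$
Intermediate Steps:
$C{\left(b,x \right)} = \sqrt{2} \sqrt{b}$ ($C{\left(b,x \right)} = \sqrt{2 b} = \sqrt{2} \sqrt{b}$)
$\left(91 + C{\left(-9,1 \right)}\right)^{2} = \left(91 + \sqrt{2} \sqrt{-9}\right)^{2} = \left(91 + \sqrt{2} \cdot 3 i\right)^{2} = \left(91 + 3 i \sqrt{2}\right)^{2}$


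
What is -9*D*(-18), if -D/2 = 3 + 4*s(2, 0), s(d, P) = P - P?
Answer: -972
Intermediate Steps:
s(d, P) = 0
D = -6 (D = -2*(3 + 4*0) = -2*(3 + 0) = -2*3 = -6)
-9*D*(-18) = -9*(-6)*(-18) = 54*(-18) = -972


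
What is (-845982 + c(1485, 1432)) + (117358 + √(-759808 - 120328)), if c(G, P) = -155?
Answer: -728779 + 2*I*√220034 ≈ -7.2878e+5 + 938.16*I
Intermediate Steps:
(-845982 + c(1485, 1432)) + (117358 + √(-759808 - 120328)) = (-845982 - 155) + (117358 + √(-759808 - 120328)) = -846137 + (117358 + √(-880136)) = -846137 + (117358 + 2*I*√220034) = -728779 + 2*I*√220034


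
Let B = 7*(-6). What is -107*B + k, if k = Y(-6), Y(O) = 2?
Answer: 4496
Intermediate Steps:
B = -42
k = 2
-107*B + k = -107*(-42) + 2 = 4494 + 2 = 4496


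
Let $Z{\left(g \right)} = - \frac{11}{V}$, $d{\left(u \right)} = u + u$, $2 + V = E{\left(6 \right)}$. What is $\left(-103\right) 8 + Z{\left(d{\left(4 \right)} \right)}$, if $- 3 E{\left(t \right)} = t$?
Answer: $- \frac{3285}{4} \approx -821.25$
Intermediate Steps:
$E{\left(t \right)} = - \frac{t}{3}$
$V = -4$ ($V = -2 - 2 = -4$)
$d{\left(u \right)} = 2 u$
$Z{\left(g \right)} = \frac{11}{4}$ ($Z{\left(g \right)} = - \frac{11}{-4} = \left(-11\right) \left(- \frac{1}{4}\right) = \frac{11}{4}$)
$\left(-103\right) 8 + Z{\left(d{\left(4 \right)} \right)} = \left(-103\right) 8 + \frac{11}{4} = -824 + \frac{11}{4} = - \frac{3285}{4}$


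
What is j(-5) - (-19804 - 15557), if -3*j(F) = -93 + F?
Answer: 106181/3 ≈ 35394.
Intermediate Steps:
j(F) = 31 - F/3 (j(F) = -(-93 + F)/3 = 31 - F/3)
j(-5) - (-19804 - 15557) = (31 - ⅓*(-5)) - (-19804 - 15557) = (31 + 5/3) - 1*(-35361) = 98/3 + 35361 = 106181/3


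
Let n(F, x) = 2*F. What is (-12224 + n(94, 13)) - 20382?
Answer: -32418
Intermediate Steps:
(-12224 + n(94, 13)) - 20382 = (-12224 + 2*94) - 20382 = (-12224 + 188) - 20382 = -12036 - 20382 = -32418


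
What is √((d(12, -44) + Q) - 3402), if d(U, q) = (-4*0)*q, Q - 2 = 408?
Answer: 4*I*√187 ≈ 54.699*I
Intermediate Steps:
Q = 410 (Q = 2 + 408 = 410)
d(U, q) = 0 (d(U, q) = 0*q = 0)
√((d(12, -44) + Q) - 3402) = √((0 + 410) - 3402) = √(410 - 3402) = √(-2992) = 4*I*√187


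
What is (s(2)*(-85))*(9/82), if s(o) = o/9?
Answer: -85/41 ≈ -2.0732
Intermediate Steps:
s(o) = o/9 (s(o) = o*(⅑) = o/9)
(s(2)*(-85))*(9/82) = (((⅑)*2)*(-85))*(9/82) = ((2/9)*(-85))*(9*(1/82)) = -170/9*9/82 = -85/41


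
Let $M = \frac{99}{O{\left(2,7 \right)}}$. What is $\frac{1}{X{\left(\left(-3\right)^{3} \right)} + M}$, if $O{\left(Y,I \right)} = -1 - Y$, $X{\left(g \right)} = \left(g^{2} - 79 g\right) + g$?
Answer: $\frac{1}{2802} \approx 0.00035689$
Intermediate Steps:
$X{\left(g \right)} = g^{2} - 78 g$
$M = -33$ ($M = \frac{99}{-1 - 2} = \frac{99}{-3} = 99 \left(- \frac{1}{3}\right) = -33$)
$\frac{1}{X{\left(\left(-3\right)^{3} \right)} + M} = \frac{1}{\left(-3\right)^{3} \left(-78 + \left(-3\right)^{3}\right) - 33} = \frac{1}{- 27 \left(-78 - 27\right) - 33} = \frac{1}{\left(-27\right) \left(-105\right) - 33} = \frac{1}{2835 - 33} = \frac{1}{2802}$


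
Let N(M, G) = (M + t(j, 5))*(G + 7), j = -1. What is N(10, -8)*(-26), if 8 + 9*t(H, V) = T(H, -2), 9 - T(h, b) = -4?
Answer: 2470/9 ≈ 274.44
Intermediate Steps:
T(h, b) = 13 (T(h, b) = 9 - 1*(-4) = 9 + 4 = 13)
t(H, V) = 5/9 (t(H, V) = -8/9 + (⅑)*13 = -8/9 + 13/9 = 5/9)
N(M, G) = (7 + G)*(5/9 + M) (N(M, G) = (M + 5/9)*(G + 7) = (5/9 + M)*(7 + G) = (7 + G)*(5/9 + M))
N(10, -8)*(-26) = (35/9 + 7*10 + (5/9)*(-8) - 8*10)*(-26) = (35/9 + 70 - 40/9 - 80)*(-26) = -95/9*(-26) = 2470/9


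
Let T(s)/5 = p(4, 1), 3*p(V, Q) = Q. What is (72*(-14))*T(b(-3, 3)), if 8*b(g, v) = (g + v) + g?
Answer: -1680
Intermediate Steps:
p(V, Q) = Q/3
b(g, v) = g/4 + v/8 (b(g, v) = ((g + v) + g)/8 = (v + 2*g)/8 = g/4 + v/8)
T(s) = 5/3 (T(s) = 5*((⅓)*1) = 5*(⅓) = 5/3)
(72*(-14))*T(b(-3, 3)) = (72*(-14))*(5/3) = -1008*5/3 = -1680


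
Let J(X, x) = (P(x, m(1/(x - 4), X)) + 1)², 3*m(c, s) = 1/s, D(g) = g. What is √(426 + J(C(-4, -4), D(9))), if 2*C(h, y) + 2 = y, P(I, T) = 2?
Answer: √435 ≈ 20.857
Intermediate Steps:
m(c, s) = 1/(3*s) (m(c, s) = (1/s)/3 = 1/(3*s))
C(h, y) = -1 + y/2
J(X, x) = 9 (J(X, x) = (2 + 1)² = 3² = 9)
√(426 + J(C(-4, -4), D(9))) = √(426 + 9) = √435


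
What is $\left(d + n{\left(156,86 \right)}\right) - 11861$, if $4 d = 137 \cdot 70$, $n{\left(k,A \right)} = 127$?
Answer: $- \frac{18673}{2} \approx -9336.5$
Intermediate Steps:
$d = \frac{4795}{2}$ ($d = \frac{137 \cdot 70}{4} = \frac{1}{4} \cdot 9590 = \frac{4795}{2} \approx 2397.5$)
$\left(d + n{\left(156,86 \right)}\right) - 11861 = \left(\frac{4795}{2} + 127\right) - 11861 = \frac{5049}{2} - 11861 = - \frac{18673}{2}$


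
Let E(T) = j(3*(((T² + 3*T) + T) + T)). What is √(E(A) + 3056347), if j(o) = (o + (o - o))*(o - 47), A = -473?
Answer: √440990028487 ≈ 6.6407e+5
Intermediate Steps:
j(o) = o*(-47 + o) (j(o) = (o + 0)*(-47 + o) = o*(-47 + o))
E(T) = (3*T² + 15*T)*(-47 + 3*T² + 15*T) (E(T) = (3*(((T² + 3*T) + T) + T))*(-47 + 3*(((T² + 3*T) + T) + T)) = (3*((T² + 4*T) + T))*(-47 + 3*((T² + 4*T) + T)) = (3*(T² + 5*T))*(-47 + 3*(T² + 5*T)) = (3*T² + 15*T)*(-47 + (3*T² + 15*T)) = (3*T² + 15*T)*(-47 + 3*T² + 15*T))
√(E(A) + 3056347) = √(3*(-473)*(-47 + 3*(-473)*(5 - 473))*(5 - 473) + 3056347) = √(3*(-473)*(-47 + 3*(-473)*(-468))*(-468) + 3056347) = √(3*(-473)*(-47 + 664092)*(-468) + 3056347) = √(3*(-473)*664045*(-468) + 3056347) = √(440986972140 + 3056347) = √440990028487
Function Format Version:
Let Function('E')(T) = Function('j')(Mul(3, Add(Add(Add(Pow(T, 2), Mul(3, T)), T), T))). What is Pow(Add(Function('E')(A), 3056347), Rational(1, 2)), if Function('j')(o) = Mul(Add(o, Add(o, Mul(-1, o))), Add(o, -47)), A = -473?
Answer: Pow(440990028487, Rational(1, 2)) ≈ 6.6407e+5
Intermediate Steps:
Function('j')(o) = Mul(o, Add(-47, o)) (Function('j')(o) = Mul(Add(o, 0), Add(-47, o)) = Mul(o, Add(-47, o)))
Function('E')(T) = Mul(Add(Mul(3, Pow(T, 2)), Mul(15, T)), Add(-47, Mul(3, Pow(T, 2)), Mul(15, T))) (Function('E')(T) = Mul(Mul(3, Add(Add(Add(Pow(T, 2), Mul(3, T)), T), T)), Add(-47, Mul(3, Add(Add(Add(Pow(T, 2), Mul(3, T)), T), T)))) = Mul(Mul(3, Add(Add(Pow(T, 2), Mul(4, T)), T)), Add(-47, Mul(3, Add(Add(Pow(T, 2), Mul(4, T)), T)))) = Mul(Mul(3, Add(Pow(T, 2), Mul(5, T))), Add(-47, Mul(3, Add(Pow(T, 2), Mul(5, T))))) = Mul(Add(Mul(3, Pow(T, 2)), Mul(15, T)), Add(-47, Add(Mul(3, Pow(T, 2)), Mul(15, T)))) = Mul(Add(Mul(3, Pow(T, 2)), Mul(15, T)), Add(-47, Mul(3, Pow(T, 2)), Mul(15, T))))
Pow(Add(Function('E')(A), 3056347), Rational(1, 2)) = Pow(Add(Mul(3, -473, Add(-47, Mul(3, -473, Add(5, -473))), Add(5, -473)), 3056347), Rational(1, 2)) = Pow(Add(Mul(3, -473, Add(-47, Mul(3, -473, -468)), -468), 3056347), Rational(1, 2)) = Pow(Add(Mul(3, -473, Add(-47, 664092), -468), 3056347), Rational(1, 2)) = Pow(Add(Mul(3, -473, 664045, -468), 3056347), Rational(1, 2)) = Pow(Add(440986972140, 3056347), Rational(1, 2)) = Pow(440990028487, Rational(1, 2))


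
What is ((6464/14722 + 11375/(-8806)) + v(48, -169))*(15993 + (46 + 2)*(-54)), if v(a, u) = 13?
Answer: 5216004225/32042 ≈ 1.6279e+5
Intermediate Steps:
((6464/14722 + 11375/(-8806)) + v(48, -169))*(15993 + (46 + 2)*(-54)) = ((6464/14722 + 11375/(-8806)) + 13)*(15993 + (46 + 2)*(-54)) = ((6464*(1/14722) + 11375*(-1/8806)) + 13)*(15993 + 48*(-54)) = ((3232/7361 - 1625/1258) + 13)*(15993 - 2592) = (-27321/32042 + 13)*13401 = (389225/32042)*13401 = 5216004225/32042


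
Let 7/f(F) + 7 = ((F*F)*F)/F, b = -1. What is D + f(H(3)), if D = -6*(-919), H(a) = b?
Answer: 33077/6 ≈ 5512.8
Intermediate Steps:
H(a) = -1
D = 5514
f(F) = 7/(-7 + F²) (f(F) = 7/(-7 + ((F*F)*F)/F) = 7/(-7 + (F²*F)/F) = 7/(-7 + F³/F) = 7/(-7 + F²))
D + f(H(3)) = 5514 + 7/(-7 + (-1)²) = 5514 + 7/(-7 + 1) = 5514 + 7/(-6) = 5514 + 7*(-⅙) = 5514 - 7/6 = 33077/6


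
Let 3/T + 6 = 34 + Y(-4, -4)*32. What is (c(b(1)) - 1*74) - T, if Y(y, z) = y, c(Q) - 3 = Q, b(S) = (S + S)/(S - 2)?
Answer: -7297/100 ≈ -72.970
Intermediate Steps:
b(S) = 2*S/(-2 + S) (b(S) = (2*S)/(-2 + S) = 2*S/(-2 + S))
c(Q) = 3 + Q
T = -3/100 (T = 3/(-6 + (34 - 4*32)) = 3/(-6 + (34 - 128)) = 3/(-6 - 94) = 3/(-100) = 3*(-1/100) = -3/100 ≈ -0.030000)
(c(b(1)) - 1*74) - T = ((3 + 2*1/(-2 + 1)) - 1*74) - 1*(-3/100) = ((3 + 2*1/(-1)) - 74) + 3/100 = ((3 + 2*1*(-1)) - 74) + 3/100 = ((3 - 2) - 74) + 3/100 = (1 - 74) + 3/100 = -73 + 3/100 = -7297/100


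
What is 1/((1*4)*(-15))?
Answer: -1/60 ≈ -0.016667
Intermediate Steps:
1/((1*4)*(-15)) = 1/(4*(-15)) = 1/(-60) = -1/60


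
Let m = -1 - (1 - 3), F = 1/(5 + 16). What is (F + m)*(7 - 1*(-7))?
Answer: 44/3 ≈ 14.667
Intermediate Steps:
F = 1/21 ≈ 0.047619
m = 1 (m = -1 - 1*(-2) = -1 + 2 = 1)
(F + m)*(7 - 1*(-7)) = (1/21 + 1)*(7 - 1*(-7)) = 22*(7 + 7)/21 = (22/21)*14 = 44/3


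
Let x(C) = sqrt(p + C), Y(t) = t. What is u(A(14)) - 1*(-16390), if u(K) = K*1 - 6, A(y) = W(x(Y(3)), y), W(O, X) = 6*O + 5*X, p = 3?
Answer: 16454 + 6*sqrt(6) ≈ 16469.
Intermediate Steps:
x(C) = sqrt(3 + C)
W(O, X) = 5*X + 6*O
A(y) = 5*y + 6*sqrt(6) (A(y) = 5*y + 6*sqrt(3 + 3) = 5*y + 6*sqrt(6))
u(K) = -6 + K (u(K) = K - 6 = -6 + K)
u(A(14)) - 1*(-16390) = (-6 + (5*14 + 6*sqrt(6))) - 1*(-16390) = (-6 + (70 + 6*sqrt(6))) + 16390 = (64 + 6*sqrt(6)) + 16390 = 16454 + 6*sqrt(6)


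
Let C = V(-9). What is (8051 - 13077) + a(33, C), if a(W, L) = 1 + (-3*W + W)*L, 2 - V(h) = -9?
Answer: -5751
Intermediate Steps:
V(h) = 11 (V(h) = 2 - 1*(-9) = 2 + 9 = 11)
C = 11
a(W, L) = 1 - 2*L*W (a(W, L) = 1 + (-2*W)*L = 1 - 2*L*W)
(8051 - 13077) + a(33, C) = (8051 - 13077) + (1 - 2*11*33) = -5026 + (1 - 726) = -5026 - 725 = -5751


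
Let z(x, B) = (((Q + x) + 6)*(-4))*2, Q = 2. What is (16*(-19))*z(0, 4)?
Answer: 19456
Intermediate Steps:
z(x, B) = -64 - 8*x (z(x, B) = (((2 + x) + 6)*(-4))*2 = ((8 + x)*(-4))*2 = (-32 - 4*x)*2 = -64 - 8*x)
(16*(-19))*z(0, 4) = (16*(-19))*(-64 - 8*0) = -304*(-64 + 0) = -304*(-64) = 19456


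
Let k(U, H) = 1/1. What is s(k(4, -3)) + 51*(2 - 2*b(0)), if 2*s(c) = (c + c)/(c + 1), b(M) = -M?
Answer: 205/2 ≈ 102.50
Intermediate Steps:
k(U, H) = 1
s(c) = c/(1 + c) (s(c) = ((c + c)/(c + 1))/2 = ((2*c)/(1 + c))/2 = (2*c/(1 + c))/2 = c/(1 + c))
s(k(4, -3)) + 51*(2 - 2*b(0)) = 1/(1 + 1) + 51*(2 - (-2)*0) = 1/2 + 51*(2 - 2*0) = 1*(½) + 51*(2 + 0) = ½ + 51*2 = ½ + 102 = 205/2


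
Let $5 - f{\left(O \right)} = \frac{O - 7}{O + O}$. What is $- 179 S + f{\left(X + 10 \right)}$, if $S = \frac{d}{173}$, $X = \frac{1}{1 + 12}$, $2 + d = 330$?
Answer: $- \frac{7581417}{22663} \approx -334.53$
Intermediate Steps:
$d = 328$ ($d = -2 + 330 = 328$)
$X = \frac{1}{13} \approx 0.076923$
$S = \frac{328}{173} \approx 1.896$
$f{\left(O \right)} = 5 - \frac{-7 + O}{2 O}$ ($f{\left(O \right)} = 5 - \frac{O - 7}{O + O} = 5 - \frac{-7 + O}{2 O}$)
$- 179 S + f{\left(X + 10 \right)} = \left(-179\right) \frac{328}{173} + \frac{7 + 9 \left(\frac{1}{13} + 10\right)}{2 \left(\frac{1}{13} + 10\right)} = - \frac{58712}{173} + \frac{7 + 9 \cdot \frac{131}{13}}{2 \cdot \frac{131}{13}} = - \frac{58712}{173} + \frac{1}{2} \cdot \frac{13}{131} \left(7 + \frac{1179}{13}\right) = - \frac{58712}{173} + \frac{1}{2} \cdot \frac{13}{131} \cdot \frac{1270}{13} = - \frac{58712}{173} + \frac{635}{131} = - \frac{7581417}{22663}$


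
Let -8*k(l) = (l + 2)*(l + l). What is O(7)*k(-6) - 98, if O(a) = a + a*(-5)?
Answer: 70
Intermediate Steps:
O(a) = -4*a (O(a) = a - 5*a = -4*a)
k(l) = -l*(2 + l)/4 (k(l) = -(l + 2)*(l + l)/8 = -(2 + l)*2*l/8 = -l*(2 + l)/4)
O(7)*k(-6) - 98 = (-4*7)*(-1/4*(-6)*(2 - 6)) - 98 = -(-7)*(-6)*(-4) - 98 = -28*(-6) - 98 = 168 - 98 = 70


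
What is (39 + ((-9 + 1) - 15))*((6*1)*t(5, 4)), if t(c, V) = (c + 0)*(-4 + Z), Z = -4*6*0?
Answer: -1920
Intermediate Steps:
Z = 0 (Z = -24*0 = 0)
t(c, V) = -4*c (t(c, V) = (c + 0)*(-4 + 0) = c*(-4) = -4*c)
(39 + ((-9 + 1) - 15))*((6*1)*t(5, 4)) = (39 + ((-9 + 1) - 15))*((6*1)*(-4*5)) = (39 + (-8 - 15))*(6*(-20)) = (39 - 23)*(-120) = 16*(-120) = -1920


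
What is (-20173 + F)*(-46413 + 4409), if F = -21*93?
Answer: 929380504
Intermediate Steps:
F = -1953
(-20173 + F)*(-46413 + 4409) = (-20173 - 1953)*(-46413 + 4409) = -22126*(-42004) = 929380504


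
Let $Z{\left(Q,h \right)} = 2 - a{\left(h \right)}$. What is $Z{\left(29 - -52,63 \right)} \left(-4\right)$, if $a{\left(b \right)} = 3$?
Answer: $4$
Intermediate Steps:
$Z{\left(Q,h \right)} = -1$ ($Z{\left(Q,h \right)} = 2 - 3 = -1$)
$Z{\left(29 - -52,63 \right)} \left(-4\right) = \left(-1\right) \left(-4\right) = 4$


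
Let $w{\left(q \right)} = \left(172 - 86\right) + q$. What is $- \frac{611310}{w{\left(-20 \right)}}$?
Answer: $- \frac{101885}{11} \approx -9262.3$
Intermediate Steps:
$w{\left(q \right)} = 86 + q$
$- \frac{611310}{w{\left(-20 \right)}} = - \frac{611310}{86 - 20} = - \frac{611310}{66} = \left(-611310\right) \frac{1}{66} = - \frac{101885}{11}$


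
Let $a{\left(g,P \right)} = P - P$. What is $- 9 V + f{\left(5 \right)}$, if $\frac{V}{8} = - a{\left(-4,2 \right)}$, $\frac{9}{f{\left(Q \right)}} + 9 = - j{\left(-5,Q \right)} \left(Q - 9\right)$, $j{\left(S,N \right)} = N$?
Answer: $\frac{9}{11} \approx 0.81818$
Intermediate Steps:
$f{\left(Q \right)} = \frac{9}{-9 - Q \left(-9 + Q\right)}$ ($f{\left(Q \right)} = \frac{9}{-9 + - Q \left(Q - 9\right)} = \frac{9}{-9 + - Q \left(-9 + Q\right)} = \frac{9}{-9 - Q \left(-9 + Q\right)}$)
$a{\left(g,P \right)} = 0$
$V = 0$ ($V = 8 \left(\left(-1\right) 0\right) = 8 \cdot 0 = 0$)
$- 9 V + f{\left(5 \right)} = \left(-9\right) 0 - \frac{9}{9 + 5^{2} - 45} = 0 - \frac{9}{9 + 25 - 45} = 0 - \frac{9}{-11} = 0 - - \frac{9}{11} = 0 + \frac{9}{11} = \frac{9}{11}$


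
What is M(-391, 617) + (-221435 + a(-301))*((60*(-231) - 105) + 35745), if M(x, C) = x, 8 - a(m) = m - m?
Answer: -4822680451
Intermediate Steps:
a(m) = 8 (a(m) = 8 - (m - m) = 8 - 1*0 = 8 + 0 = 8)
M(-391, 617) + (-221435 + a(-301))*((60*(-231) - 105) + 35745) = -391 + (-221435 + 8)*((60*(-231) - 105) + 35745) = -391 - 221427*((-13860 - 105) + 35745) = -391 - 221427*(-13965 + 35745) = -391 - 221427*21780 = -391 - 4822680060 = -4822680451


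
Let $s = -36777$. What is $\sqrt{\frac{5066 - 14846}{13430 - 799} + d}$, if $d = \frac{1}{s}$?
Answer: $\frac{i \sqrt{167087684451745317}}{464530287} \approx 0.87995 i$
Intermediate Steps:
$d = - \frac{1}{36777}$ ($d = \frac{1}{-36777} = - \frac{1}{36777} \approx -2.7191 \cdot 10^{-5}$)
$\sqrt{\frac{5066 - 14846}{13430 - 799} + d} = \sqrt{\frac{5066 - 14846}{13430 - 799} - \frac{1}{36777}} = \sqrt{- \frac{9780}{12631} - \frac{1}{36777}} = \sqrt{- \frac{359691691}{464530287}} = \frac{i \sqrt{167087684451745317}}{464530287}$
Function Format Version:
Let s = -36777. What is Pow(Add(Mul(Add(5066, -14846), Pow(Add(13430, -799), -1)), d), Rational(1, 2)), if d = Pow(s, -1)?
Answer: Mul(Rational(1, 464530287), I, Pow(167087684451745317, Rational(1, 2))) ≈ Mul(0.87995, I)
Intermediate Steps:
d = Rational(-1, 36777) (d = Pow(-36777, -1) = Rational(-1, 36777) ≈ -2.7191e-5)
Pow(Add(Mul(Add(5066, -14846), Pow(Add(13430, -799), -1)), d), Rational(1, 2)) = Pow(Add(Mul(Add(5066, -14846), Pow(Add(13430, -799), -1)), Rational(-1, 36777)), Rational(1, 2)) = Pow(Add(Mul(-9780, Pow(12631, -1)), Rational(-1, 36777)), Rational(1, 2)) = Pow(Add(Mul(-9780, Rational(1, 12631)), Rational(-1, 36777)), Rational(1, 2)) = Pow(Add(Rational(-9780, 12631), Rational(-1, 36777)), Rational(1, 2)) = Pow(Rational(-359691691, 464530287), Rational(1, 2)) = Mul(Rational(1, 464530287), I, Pow(167087684451745317, Rational(1, 2)))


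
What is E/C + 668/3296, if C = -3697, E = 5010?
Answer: -3510841/3046328 ≈ -1.1525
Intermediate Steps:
E/C + 668/3296 = 5010/(-3697) + 668/3296 = 5010*(-1/3697) + 668*(1/3296) = -5010/3697 + 167/824 = -3510841/3046328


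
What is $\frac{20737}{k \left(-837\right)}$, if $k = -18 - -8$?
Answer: $\frac{20737}{8370} \approx 2.4775$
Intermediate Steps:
$k = -10$ ($k = -18 + 8 = -10$)
$\frac{20737}{k \left(-837\right)} = \frac{20737}{\left(-10\right) \left(-837\right)} = \frac{20737}{8370}$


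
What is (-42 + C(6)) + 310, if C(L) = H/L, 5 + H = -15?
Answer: 794/3 ≈ 264.67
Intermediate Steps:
H = -20 (H = -5 - 15 = -20)
C(L) = -20/L
(-42 + C(6)) + 310 = (-42 - 20/6) + 310 = (-42 - 20*⅙) + 310 = (-42 - 10/3) + 310 = -136/3 + 310 = 794/3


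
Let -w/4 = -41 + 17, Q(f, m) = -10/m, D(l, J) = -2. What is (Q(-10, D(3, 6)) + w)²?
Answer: 10201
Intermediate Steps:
w = 96 (w = -4*(-41 + 17) = -4*(-24) = 96)
(Q(-10, D(3, 6)) + w)² = (-10/(-2) + 96)² = (-10*(-½) + 96)² = (5 + 96)² = 101² = 10201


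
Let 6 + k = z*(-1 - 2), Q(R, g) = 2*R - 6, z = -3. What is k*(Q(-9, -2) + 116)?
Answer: 276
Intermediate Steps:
Q(R, g) = -6 + 2*R
k = 3 (k = -6 - 3*(-1 - 2) = -6 - 3*(-3) = -6 + 9 = 3)
k*(Q(-9, -2) + 116) = 3*((-6 + 2*(-9)) + 116) = 3*((-6 - 18) + 116) = 3*(-24 + 116) = 3*92 = 276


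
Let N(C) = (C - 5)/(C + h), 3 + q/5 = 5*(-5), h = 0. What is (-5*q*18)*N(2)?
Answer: -18900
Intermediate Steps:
q = -140 (q = -15 + 5*(5*(-5)) = -15 + 5*(-25) = -15 - 125 = -140)
N(C) = (-5 + C)/C (N(C) = (C - 5)/(C + 0) = (-5 + C)/C)
(-5*q*18)*N(2) = (-5*(-140)*18)*((-5 + 2)/2) = (700*18)*((½)*(-3)) = 12600*(-3/2) = -18900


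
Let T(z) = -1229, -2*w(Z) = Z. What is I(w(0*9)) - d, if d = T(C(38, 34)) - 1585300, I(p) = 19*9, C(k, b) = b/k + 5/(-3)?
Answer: 1586700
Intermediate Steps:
w(Z) = -Z/2
C(k, b) = -5/3 + b/k (C(k, b) = b/k + 5*(-1/3) = b/k - 5/3 = -5/3 + b/k)
I(p) = 171
d = -1586529 (d = -1229 - 1585300 = -1586529)
I(w(0*9)) - d = 171 - 1*(-1586529) = 171 + 1586529 = 1586700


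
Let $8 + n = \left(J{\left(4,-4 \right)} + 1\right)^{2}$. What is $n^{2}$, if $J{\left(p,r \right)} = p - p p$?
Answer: $12769$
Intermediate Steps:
$J{\left(p,r \right)} = p - p^{2}$
$n = 113$ ($n = -8 + \left(4 \left(1 - 4\right) + 1\right)^{2} = -8 + \left(4 \left(-3\right) + 1\right)^{2} = -8 + \left(-12 + 1\right)^{2} = -8 + \left(-11\right)^{2} = -8 + 121 = 113$)
$n^{2} = 113^{2} = 12769$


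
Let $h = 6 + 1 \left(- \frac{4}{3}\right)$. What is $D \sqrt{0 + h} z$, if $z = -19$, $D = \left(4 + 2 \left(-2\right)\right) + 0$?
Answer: $0$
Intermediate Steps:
$h = \frac{14}{3}$ ($h = 6 + 1 \left(\left(-4\right) \frac{1}{3}\right) = 6 + 1 \left(- \frac{4}{3}\right) = 6 - \frac{4}{3} = \frac{14}{3} \approx 4.6667$)
$D = 0$ ($D = \left(4 - 4\right) + 0 = 0 + 0 = 0$)
$D \sqrt{0 + h} z = 0 \sqrt{0 + \frac{14}{3}} \left(-19\right) = 0 \sqrt{\frac{14}{3}} \left(-19\right) = 0 \frac{\sqrt{42}}{3} \left(-19\right) = 0 \left(-19\right) = 0$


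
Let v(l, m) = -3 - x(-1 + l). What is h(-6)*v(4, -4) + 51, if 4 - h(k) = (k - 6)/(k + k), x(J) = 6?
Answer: 24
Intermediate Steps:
v(l, m) = -9 (v(l, m) = -3 - 1*6 = -3 - 6 = -9)
h(k) = 4 - (-6 + k)/(2*k) (h(k) = 4 - (k - 6)/(k + k) = 4 - (-6 + k)/(2*k))
h(-6)*v(4, -4) + 51 = (7/2 + 3/(-6))*(-9) + 51 = (7/2 + 3*(-1/6))*(-9) + 51 = (7/2 - 1/2)*(-9) + 51 = 3*(-9) + 51 = -27 + 51 = 24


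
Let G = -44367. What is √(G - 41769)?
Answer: 2*I*√21534 ≈ 293.49*I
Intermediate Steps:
√(G - 41769) = √(-44367 - 41769) = √(-86136) = 2*I*√21534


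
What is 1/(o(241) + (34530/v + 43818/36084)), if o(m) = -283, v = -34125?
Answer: -13681850/3869193453 ≈ -0.0035361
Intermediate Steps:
1/(o(241) + (34530/v + 43818/36084)) = 1/(-283 + (34530/(-34125) + 43818/36084)) = 1/(-283 + (34530*(-1/34125) + 43818*(1/36084))) = 1/(-283 + (-2302/2275 + 7303/6014)) = 1/(-283 + 2770097/13681850) = 1/(-3869193453/13681850) = -13681850/3869193453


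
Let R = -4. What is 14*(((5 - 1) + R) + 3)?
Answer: 42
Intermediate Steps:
14*(((5 - 1) + R) + 3) = 14*(((5 - 1) - 4) + 3) = 14*((4 - 4) + 3) = 14*(0 + 3) = 14*3 = 42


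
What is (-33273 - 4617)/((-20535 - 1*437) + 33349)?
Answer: -37890/12377 ≈ -3.0613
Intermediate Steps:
(-33273 - 4617)/((-20535 - 1*437) + 33349) = -37890/((-20535 - 437) + 33349) = -37890/(-20972 + 33349) = -37890/12377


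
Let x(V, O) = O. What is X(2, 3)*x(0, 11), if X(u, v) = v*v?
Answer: 99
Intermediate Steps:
X(u, v) = v²
X(2, 3)*x(0, 11) = 3²*11 = 9*11 = 99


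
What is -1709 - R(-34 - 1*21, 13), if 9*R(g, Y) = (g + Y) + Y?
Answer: -15352/9 ≈ -1705.8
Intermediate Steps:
R(g, Y) = g/9 + 2*Y/9 (R(g, Y) = ((g + Y) + Y)/9 = ((Y + g) + Y)/9 = (g + 2*Y)/9 = g/9 + 2*Y/9)
-1709 - R(-34 - 1*21, 13) = -1709 - ((-34 - 1*21)/9 + (2/9)*13) = -1709 - ((-34 - 21)/9 + 26/9) = -1709 - ((1/9)*(-55) + 26/9) = -1709 - (-55/9 + 26/9) = -1709 - 1*(-29/9) = -1709 + 29/9 = -15352/9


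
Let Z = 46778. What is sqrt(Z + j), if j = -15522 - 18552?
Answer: 4*sqrt(794) ≈ 112.71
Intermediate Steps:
j = -34074
sqrt(Z + j) = sqrt(46778 - 34074) = sqrt(12704) = 4*sqrt(794)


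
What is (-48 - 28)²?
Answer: 5776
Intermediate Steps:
(-48 - 28)² = (-76)² = 5776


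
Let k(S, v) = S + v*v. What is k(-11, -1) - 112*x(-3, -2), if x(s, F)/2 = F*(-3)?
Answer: -1354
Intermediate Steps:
k(S, v) = S + v²
x(s, F) = -6*F (x(s, F) = 2*(F*(-3)) = 2*(-3*F) = -6*F)
k(-11, -1) - 112*x(-3, -2) = (-11 + (-1)²) - (-672)*(-2) = (-11 + 1) - 112*12 = -10 - 1344 = -1354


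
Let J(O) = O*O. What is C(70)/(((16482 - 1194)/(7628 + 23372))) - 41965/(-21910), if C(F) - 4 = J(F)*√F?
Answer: 11994289/1196286 + 387500*√70/39 ≈ 83140.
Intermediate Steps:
J(O) = O²
C(F) = 4 + F^(5/2) (C(F) = 4 + F²*√F = 4 + F^(5/2))
C(70)/(((16482 - 1194)/(7628 + 23372))) - 41965/(-21910) = (4 + 70^(5/2))/(((16482 - 1194)/(7628 + 23372))) - 41965/(-21910) = (4 + 4900*√70)/((15288/31000)) - 41965*(-1/21910) = (4 + 4900*√70)/((15288*(1/31000))) + 1199/626 = (4 + 4900*√70)/(1911/3875) + 1199/626 = (4 + 4900*√70)*(3875/1911) + 1199/626 = (15500/1911 + 387500*√70/39) + 1199/626 = 11994289/1196286 + 387500*√70/39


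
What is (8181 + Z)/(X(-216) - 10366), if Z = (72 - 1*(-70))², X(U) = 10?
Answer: -28345/10356 ≈ -2.7371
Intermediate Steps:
Z = 20164 (Z = (72 + 70)² = 142² = 20164)
(8181 + Z)/(X(-216) - 10366) = (8181 + 20164)/(10 - 10366) = 28345/(-10356) = 28345*(-1/10356) = -28345/10356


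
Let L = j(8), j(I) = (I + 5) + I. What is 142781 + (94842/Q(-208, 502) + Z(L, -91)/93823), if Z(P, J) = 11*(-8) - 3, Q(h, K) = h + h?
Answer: 2781948287293/19515184 ≈ 1.4255e+5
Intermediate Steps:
j(I) = 5 + 2*I (j(I) = (5 + I) + I = 5 + 2*I)
Q(h, K) = 2*h
L = 21 (L = 5 + 2*8 = 5 + 16 = 21)
Z(P, J) = -91 (Z(P, J) = -88 - 3 = -91)
142781 + (94842/Q(-208, 502) + Z(L, -91)/93823) = 142781 + (94842/((2*(-208))) - 91/93823) = 142781 + (94842/(-416) - 91*1/93823) = 142781 + (94842*(-1/416) - 91/93823) = 142781 + (-47421/208 - 91/93823) = 142781 - 4449199411/19515184 = 2781948287293/19515184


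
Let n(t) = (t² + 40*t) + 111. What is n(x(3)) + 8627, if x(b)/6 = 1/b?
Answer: 8822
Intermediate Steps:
x(b) = 6/b (x(b) = 6*(1/b) = 6/b)
n(t) = 111 + t² + 40*t
n(x(3)) + 8627 = (111 + (6/3)² + 40*(6/3)) + 8627 = (111 + (6*(⅓))² + 40*(6*(⅓))) + 8627 = (111 + 2² + 40*2) + 8627 = (111 + 4 + 80) + 8627 = 195 + 8627 = 8822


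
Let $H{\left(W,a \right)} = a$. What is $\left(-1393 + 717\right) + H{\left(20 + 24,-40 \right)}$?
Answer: $-716$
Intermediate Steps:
$\left(-1393 + 717\right) + H{\left(20 + 24,-40 \right)} = \left(-1393 + 717\right) - 40 = -676 - 40 = -716$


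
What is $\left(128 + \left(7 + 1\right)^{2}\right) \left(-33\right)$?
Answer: $-6336$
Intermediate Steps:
$\left(128 + \left(7 + 1\right)^{2}\right) \left(-33\right) = \left(128 + 8^{2}\right) \left(-33\right) = \left(128 + 64\right) \left(-33\right) = 192 \left(-33\right) = -6336$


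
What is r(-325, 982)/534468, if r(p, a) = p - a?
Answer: -1307/534468 ≈ -0.0024454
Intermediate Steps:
r(-325, 982)/534468 = (-325 - 1*982)/534468 = (-325 - 982)*(1/534468) = -1307*1/534468 = -1307/534468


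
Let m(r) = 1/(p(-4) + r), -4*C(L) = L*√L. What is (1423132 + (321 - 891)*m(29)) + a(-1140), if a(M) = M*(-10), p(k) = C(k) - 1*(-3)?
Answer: 368670164/257 + 285*I/257 ≈ 1.4345e+6 + 1.1089*I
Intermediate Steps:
C(L) = -L^(3/2)/4 (C(L) = -L*√L/4 = -L^(3/2)/4)
p(k) = 3 - k^(3/2)/4 (p(k) = -k^(3/2)/4 - 1*(-3) = -k^(3/2)/4 + 3 = 3 - k^(3/2)/4)
m(r) = 1/(3 + r + 2*I) (m(r) = 1/((3 - (-2)*I) + r) = 1/((3 + 2*I) + r) = 1/(3 + r + 2*I))
a(M) = -10*M
(1423132 + (321 - 891)*m(29)) + a(-1140) = (1423132 + (321 - 891)/(3 + 29 + 2*I)) - 10*(-1140) = (1423132 - 570*(32 - 2*I)/1028) + 11400 = (1423132 - 285*(32 - 2*I)/514) + 11400 = 1434532 - 285*(32 - 2*I)/514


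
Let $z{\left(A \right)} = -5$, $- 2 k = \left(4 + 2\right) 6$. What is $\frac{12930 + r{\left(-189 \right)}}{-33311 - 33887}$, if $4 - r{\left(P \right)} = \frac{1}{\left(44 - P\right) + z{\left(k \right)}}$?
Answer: $- \frac{2948951}{15321144} \approx -0.19248$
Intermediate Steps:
$k = -18$ ($k = - \frac{\left(4 + 2\right) 6}{2} = - \frac{6 \cdot 6}{2} = \left(- \frac{1}{2}\right) 36 = -18$)
$r{\left(P \right)} = 4 - \frac{1}{39 - P}$ ($r{\left(P \right)} = 4 - \frac{1}{\left(44 - P\right) - 5} = 4 - \frac{1}{39 - P}$)
$\frac{12930 + r{\left(-189 \right)}}{-33311 - 33887} = \frac{12930 + \frac{-155 + 4 \left(-189\right)}{-39 - 189}}{-33311 - 33887} = \frac{12930 + \frac{-155 - 756}{-228}}{-67198} = \left(12930 - - \frac{911}{228}\right) \left(- \frac{1}{67198}\right) = \left(12930 + \frac{911}{228}\right) \left(- \frac{1}{67198}\right) = \frac{2948951}{228} \left(- \frac{1}{67198}\right) = - \frac{2948951}{15321144}$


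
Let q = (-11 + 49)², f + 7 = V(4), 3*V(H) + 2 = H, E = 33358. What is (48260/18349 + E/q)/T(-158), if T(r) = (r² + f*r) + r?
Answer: 1022660073/1025658456760 ≈ 0.00099708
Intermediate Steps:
V(H) = -⅔ + H/3
f = -19/3 (f = -7 + (-⅔ + (⅓)*4) = -7 + (-⅔ + 4/3) = -7 + ⅔ = -19/3 ≈ -6.3333)
q = 1444 (q = 38² = 1444)
T(r) = r² - 16*r/3 (T(r) = (r² - 19*r/3) + r = r² - 16*r/3)
(48260/18349 + E/q)/T(-158) = (48260/18349 + 33358/1444)/(((⅓)*(-158)*(-16 + 3*(-158)))) = (48260*(1/18349) + 33358*(1/1444))/(((⅓)*(-158)*(-16 - 474))) = (48260/18349 + 16679/722)/(((⅓)*(-158)*(-490))) = 340886691/(13247978*(77420/3)) = (340886691/13247978)*(3/77420) = 1022660073/1025658456760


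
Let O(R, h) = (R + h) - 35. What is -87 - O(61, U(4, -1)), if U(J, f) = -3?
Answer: -110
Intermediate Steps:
O(R, h) = -35 + R + h
-87 - O(61, U(4, -1)) = -87 - (-35 + 61 - 3) = -87 - 1*23 = -87 - 23 = -110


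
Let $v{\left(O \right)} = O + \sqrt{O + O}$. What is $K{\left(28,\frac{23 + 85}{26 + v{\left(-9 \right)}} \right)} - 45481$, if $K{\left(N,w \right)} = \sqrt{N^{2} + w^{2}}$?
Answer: $-45481 + 4 \sqrt{34} \sqrt{\frac{412 + 147 i \sqrt{2}}{271 + 102 i \sqrt{2}}} \approx -45452.0 - 0.31216 i$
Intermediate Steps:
$v{\left(O \right)} = O + \sqrt{2} \sqrt{O}$ ($v{\left(O \right)} = O + \sqrt{2 O} = O + \sqrt{2} \sqrt{O}$)
$K{\left(28,\frac{23 + 85}{26 + v{\left(-9 \right)}} \right)} - 45481 = \sqrt{28^{2} + \left(\frac{23 + 85}{26 - \left(9 - \sqrt{2} \sqrt{-9}\right)}\right)^{2}} - 45481 = \sqrt{784 + \left(\frac{108}{26 - \left(9 - \sqrt{2} \cdot 3 i\right)}\right)^{2}} - 45481 = \sqrt{784 + \left(\frac{108}{26 - \left(9 - 3 i \sqrt{2}\right)}\right)^{2}} - 45481 = \sqrt{784 + \left(\frac{108}{17 + 3 i \sqrt{2}}\right)^{2}} - 45481 = \sqrt{784 + \frac{11664}{\left(17 + 3 i \sqrt{2}\right)^{2}}} - 45481 = -45481 + \sqrt{784 + \frac{11664}{\left(17 + 3 i \sqrt{2}\right)^{2}}}$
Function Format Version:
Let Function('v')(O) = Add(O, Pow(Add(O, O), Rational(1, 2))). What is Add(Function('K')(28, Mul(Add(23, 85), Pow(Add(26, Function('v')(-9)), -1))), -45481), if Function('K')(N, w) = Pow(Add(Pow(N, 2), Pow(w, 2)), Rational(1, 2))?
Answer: Add(-45481, Mul(4, Pow(34, Rational(1, 2)), Pow(Mul(Pow(Add(271, Mul(102, I, Pow(2, Rational(1, 2)))), -1), Add(412, Mul(147, I, Pow(2, Rational(1, 2))))), Rational(1, 2)))) ≈ Add(-45452., Mul(-0.31216, I))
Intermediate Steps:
Function('v')(O) = Add(O, Mul(Pow(2, Rational(1, 2)), Pow(O, Rational(1, 2)))) (Function('v')(O) = Add(O, Pow(Mul(2, O), Rational(1, 2))) = Add(O, Mul(Pow(2, Rational(1, 2)), Pow(O, Rational(1, 2)))))
Add(Function('K')(28, Mul(Add(23, 85), Pow(Add(26, Function('v')(-9)), -1))), -45481) = Add(Pow(Add(Pow(28, 2), Pow(Mul(Add(23, 85), Pow(Add(26, Add(-9, Mul(Pow(2, Rational(1, 2)), Pow(-9, Rational(1, 2))))), -1)), 2)), Rational(1, 2)), -45481) = Add(Pow(Add(784, Pow(Mul(108, Pow(Add(26, Add(-9, Mul(Pow(2, Rational(1, 2)), Mul(3, I)))), -1)), 2)), Rational(1, 2)), -45481) = Add(Pow(Add(784, Pow(Mul(108, Pow(Add(26, Add(-9, Mul(3, I, Pow(2, Rational(1, 2))))), -1)), 2)), Rational(1, 2)), -45481) = Add(Pow(Add(784, Pow(Mul(108, Pow(Add(17, Mul(3, I, Pow(2, Rational(1, 2)))), -1)), 2)), Rational(1, 2)), -45481) = Add(Pow(Add(784, Mul(11664, Pow(Add(17, Mul(3, I, Pow(2, Rational(1, 2)))), -2))), Rational(1, 2)), -45481) = Add(-45481, Pow(Add(784, Mul(11664, Pow(Add(17, Mul(3, I, Pow(2, Rational(1, 2)))), -2))), Rational(1, 2)))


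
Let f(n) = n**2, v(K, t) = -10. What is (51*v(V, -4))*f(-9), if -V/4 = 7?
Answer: -41310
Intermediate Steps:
V = -28 (V = -4*7 = -28)
(51*v(V, -4))*f(-9) = (51*(-10))*(-9)**2 = -510*81 = -41310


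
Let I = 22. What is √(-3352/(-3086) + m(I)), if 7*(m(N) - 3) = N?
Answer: √843352881/10801 ≈ 2.6887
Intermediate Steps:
m(N) = 3 + N/7
√(-3352/(-3086) + m(I)) = √(-3352/(-3086) + (3 + (⅐)*22)) = √(-3352*(-1/3086) + (3 + 22/7)) = √(1676/1543 + 43/7) = √(78081/10801) = √843352881/10801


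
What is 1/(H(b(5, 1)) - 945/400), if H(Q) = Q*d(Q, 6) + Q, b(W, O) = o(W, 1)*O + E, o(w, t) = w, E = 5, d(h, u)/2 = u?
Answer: 80/10211 ≈ 0.0078347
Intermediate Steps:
d(h, u) = 2*u
b(W, O) = 5 + O*W (b(W, O) = W*O + 5 = O*W + 5 = 5 + O*W)
H(Q) = 13*Q (H(Q) = Q*(2*6) + Q = Q*12 + Q = 12*Q + Q = 13*Q)
1/(H(b(5, 1)) - 945/400) = 1/(13*(5 + 1*5) - 945/400) = 1/(13*(5 + 5) - 945*1/400) = 1/(13*10 - 189/80) = 1/(130 - 189/80) = 1/(10211/80) = 80/10211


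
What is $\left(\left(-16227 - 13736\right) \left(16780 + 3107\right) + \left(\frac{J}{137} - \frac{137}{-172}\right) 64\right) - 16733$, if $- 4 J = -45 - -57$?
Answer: $- \frac{3510393082326}{5891} \approx -5.9589 \cdot 10^{8}$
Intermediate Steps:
$J = -3$ ($J = - \frac{-45 - -57}{4} = - \frac{-45 + 57}{4} = \left(- \frac{1}{4}\right) 12 = -3$)
$\left(\left(-16227 - 13736\right) \left(16780 + 3107\right) + \left(\frac{J}{137} - \frac{137}{-172}\right) 64\right) - 16733 = \left(\left(-16227 - 13736\right) \left(16780 + 3107\right) + \left(- \frac{3}{137} - \frac{137}{-172}\right) 64\right) - 16733 = \left(\left(-29963\right) 19887 + \left(\left(-3\right) \frac{1}{137} - - \frac{137}{172}\right) 64\right) - 16733 = \left(-595874181 + \left(- \frac{3}{137} + \frac{137}{172}\right) 64\right) - 16733 = \left(-595874181 + \frac{18253}{23564} \cdot 64\right) - 16733 = \left(-595874181 + \frac{292048}{5891}\right) - 16733 = - \frac{3510294508223}{5891} - 16733 = - \frac{3510393082326}{5891}$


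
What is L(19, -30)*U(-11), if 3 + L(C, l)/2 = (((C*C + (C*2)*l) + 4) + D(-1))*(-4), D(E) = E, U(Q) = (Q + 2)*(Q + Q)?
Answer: 1227996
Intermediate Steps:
U(Q) = 2*Q*(2 + Q) (U(Q) = (2 + Q)*(2*Q) = 2*Q*(2 + Q))
L(C, l) = -30 - 8*C**2 - 16*C*l (L(C, l) = -6 + 2*((((C*C + (C*2)*l) + 4) - 1)*(-4)) = -6 + 2*((((C**2 + (2*C)*l) + 4) - 1)*(-4)) = -6 + 2*((((C**2 + 2*C*l) + 4) - 1)*(-4)) = -6 + 2*(((4 + C**2 + 2*C*l) - 1)*(-4)) = -6 + 2*((3 + C**2 + 2*C*l)*(-4)) = -6 + 2*(-12 - 4*C**2 - 8*C*l) = -6 + (-24 - 8*C**2 - 16*C*l) = -30 - 8*C**2 - 16*C*l)
L(19, -30)*U(-11) = (-30 - 8*19**2 - 16*19*(-30))*(2*(-11)*(2 - 11)) = (-30 - 8*361 + 9120)*(2*(-11)*(-9)) = (-30 - 2888 + 9120)*198 = 6202*198 = 1227996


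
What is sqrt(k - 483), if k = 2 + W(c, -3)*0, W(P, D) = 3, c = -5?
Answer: I*sqrt(481) ≈ 21.932*I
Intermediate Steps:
k = 2 (k = 2 + 3*0 = 2 + 0 = 2)
sqrt(k - 483) = sqrt(2 - 483) = sqrt(-481) = I*sqrt(481)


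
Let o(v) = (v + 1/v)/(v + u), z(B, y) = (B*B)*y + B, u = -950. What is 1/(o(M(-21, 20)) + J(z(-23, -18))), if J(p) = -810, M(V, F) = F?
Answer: -18600/15066401 ≈ -0.0012345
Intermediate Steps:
z(B, y) = B + y*B**2 (z(B, y) = B**2*y + B = y*B**2 + B = B + y*B**2)
o(v) = (v + 1/v)/(-950 + v) (o(v) = (v + 1/v)/(v - 950) = (v + 1/v)/(-950 + v))
1/(o(M(-21, 20)) + J(z(-23, -18))) = 1/((1 + 20**2)/(20*(-950 + 20)) - 810) = 1/((1/20)*(1 + 400)/(-930) - 810) = 1/((1/20)*(-1/930)*401 - 810) = 1/(-401/18600 - 810) = 1/(-15066401/18600) = -18600/15066401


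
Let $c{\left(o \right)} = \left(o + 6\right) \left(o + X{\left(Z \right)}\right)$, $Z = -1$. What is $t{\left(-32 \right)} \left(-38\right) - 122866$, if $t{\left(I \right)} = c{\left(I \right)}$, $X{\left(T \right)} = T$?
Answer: $-155470$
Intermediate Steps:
$c{\left(o \right)} = \left(-1 + o\right) \left(6 + o\right)$ ($c{\left(o \right)} = \left(o + 6\right) \left(o - 1\right) = \left(6 + o\right) \left(-1 + o\right) = \left(-1 + o\right) \left(6 + o\right)$)
$t{\left(I \right)} = -6 + I^{2} + 5 I$
$t{\left(-32 \right)} \left(-38\right) - 122866 = \left(-6 + \left(-32\right)^{2} + 5 \left(-32\right)\right) \left(-38\right) - 122866 = \left(-6 + 1024 - 160\right) \left(-38\right) - 122866 = 858 \left(-38\right) - 122866 = -32604 - 122866 = -155470$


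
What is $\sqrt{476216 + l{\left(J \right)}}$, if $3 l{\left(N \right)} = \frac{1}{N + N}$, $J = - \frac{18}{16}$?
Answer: $\frac{2 \sqrt{9643371}}{9} \approx 690.08$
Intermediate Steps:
$J = - \frac{9}{8}$ ($J = \left(-18\right) \frac{1}{16} = - \frac{9}{8} \approx -1.125$)
$l{\left(N \right)} = \frac{1}{6 N}$ ($l{\left(N \right)} = \frac{1}{3 \left(N + N\right)} = \frac{1}{3 \cdot 2 N} = \frac{\frac{1}{2} \frac{1}{N}}{3} = \frac{1}{6 N}$)
$\sqrt{476216 + l{\left(J \right)}} = \sqrt{476216 + \frac{1}{6 \left(- \frac{9}{8}\right)}} = \sqrt{476216 + \frac{1}{6} \left(- \frac{8}{9}\right)} = \sqrt{476216 - \frac{4}{27}} = \sqrt{\frac{12857828}{27}} = \frac{2 \sqrt{9643371}}{9}$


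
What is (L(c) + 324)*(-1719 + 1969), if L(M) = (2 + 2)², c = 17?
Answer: 85000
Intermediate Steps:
L(M) = 16 (L(M) = 4² = 16)
(L(c) + 324)*(-1719 + 1969) = (16 + 324)*(-1719 + 1969) = 340*250 = 85000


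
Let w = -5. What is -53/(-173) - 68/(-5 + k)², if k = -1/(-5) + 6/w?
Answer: -2464/1557 ≈ -1.5825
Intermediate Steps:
k = -1 (k = -1/(-5) + 6/(-5) = -1*(-⅕) + 6*(-⅕) = ⅕ - 6/5 = -1)
-53/(-173) - 68/(-5 + k)² = -53/(-173) - 68/(-5 - 1)² = -53*(-1/173) - 68/((-6)²) = 53/173 - 68/36 = 53/173 - 68*1/36 = 53/173 - 17/9 = -2464/1557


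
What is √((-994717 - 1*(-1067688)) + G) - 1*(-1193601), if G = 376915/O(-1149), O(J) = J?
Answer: 1193601 + 2*√23975827959/1149 ≈ 1.1939e+6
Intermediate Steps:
G = -376915/1149 (G = 376915/(-1149) = 376915*(-1/1149) = -376915/1149 ≈ -328.04)
√((-994717 - 1*(-1067688)) + G) - 1*(-1193601) = √((-994717 - 1*(-1067688)) - 376915/1149) - 1*(-1193601) = √((-994717 + 1067688) - 376915/1149) + 1193601 = √(72971 - 376915/1149) + 1193601 = √(83466764/1149) + 1193601 = 2*√23975827959/1149 + 1193601 = 1193601 + 2*√23975827959/1149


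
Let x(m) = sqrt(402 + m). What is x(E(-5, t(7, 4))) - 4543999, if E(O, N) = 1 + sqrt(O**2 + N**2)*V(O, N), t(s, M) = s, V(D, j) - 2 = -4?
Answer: -4543999 + sqrt(403 - 2*sqrt(74)) ≈ -4.5440e+6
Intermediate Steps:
V(D, j) = -2 (V(D, j) = 2 - 4 = -2)
E(O, N) = 1 - 2*sqrt(N**2 + O**2) (E(O, N) = 1 + sqrt(O**2 + N**2)*(-2) = 1 + sqrt(N**2 + O**2)*(-2) = 1 - 2*sqrt(N**2 + O**2))
x(E(-5, t(7, 4))) - 4543999 = sqrt(402 + (1 - 2*sqrt(7**2 + (-5)**2))) - 4543999 = sqrt(402 + (1 - 2*sqrt(49 + 25))) - 4543999 = sqrt(402 + (1 - 2*sqrt(74))) - 4543999 = sqrt(403 - 2*sqrt(74)) - 4543999 = -4543999 + sqrt(403 - 2*sqrt(74))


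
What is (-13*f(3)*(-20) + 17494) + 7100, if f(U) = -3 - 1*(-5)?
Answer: 25114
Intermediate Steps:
f(U) = 2 (f(U) = -3 + 5 = 2)
(-13*f(3)*(-20) + 17494) + 7100 = (-13*2*(-20) + 17494) + 7100 = (-26*(-20) + 17494) + 7100 = (520 + 17494) + 7100 = 18014 + 7100 = 25114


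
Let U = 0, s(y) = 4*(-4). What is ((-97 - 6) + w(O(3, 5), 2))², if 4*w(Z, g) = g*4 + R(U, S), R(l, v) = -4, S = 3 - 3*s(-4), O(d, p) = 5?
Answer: 10404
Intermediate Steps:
s(y) = -16
S = 51 (S = 3 - 3*(-16) = 3 + 48 = 51)
w(Z, g) = -1 + g (w(Z, g) = (g*4 - 4)/4 = (4*g - 4)/4 = (-4 + 4*g)/4 = -1 + g)
((-97 - 6) + w(O(3, 5), 2))² = ((-97 - 6) + (-1 + 2))² = (-103 + 1)² = (-102)² = 10404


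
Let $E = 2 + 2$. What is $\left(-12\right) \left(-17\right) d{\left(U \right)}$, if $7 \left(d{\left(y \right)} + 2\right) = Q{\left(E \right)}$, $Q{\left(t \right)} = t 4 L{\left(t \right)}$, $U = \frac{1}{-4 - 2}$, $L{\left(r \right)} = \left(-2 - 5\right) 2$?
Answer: $-6936$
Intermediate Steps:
$L{\left(r \right)} = -14$ ($L{\left(r \right)} = \left(-7\right) 2 = -14$)
$E = 4$
$U = - \frac{1}{6}$ ($U = \frac{1}{-6} = - \frac{1}{6} \approx -0.16667$)
$Q{\left(t \right)} = - 56 t$ ($Q{\left(t \right)} = t 4 \left(-14\right) = 4 t \left(-14\right) = - 56 t$)
$d{\left(y \right)} = -34$ ($d{\left(y \right)} = -2 + \frac{\left(-56\right) 4}{7} = -2 + \frac{1}{7} \left(-224\right) = -2 - 32 = -34$)
$\left(-12\right) \left(-17\right) d{\left(U \right)} = \left(-12\right) \left(-17\right) \left(-34\right) = 204 \left(-34\right) = -6936$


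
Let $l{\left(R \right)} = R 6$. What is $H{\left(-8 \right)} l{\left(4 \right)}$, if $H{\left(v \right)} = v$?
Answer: $-192$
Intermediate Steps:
$l{\left(R \right)} = 6 R$
$H{\left(-8 \right)} l{\left(4 \right)} = - 8 \cdot 6 \cdot 4 = \left(-8\right) 24 = -192$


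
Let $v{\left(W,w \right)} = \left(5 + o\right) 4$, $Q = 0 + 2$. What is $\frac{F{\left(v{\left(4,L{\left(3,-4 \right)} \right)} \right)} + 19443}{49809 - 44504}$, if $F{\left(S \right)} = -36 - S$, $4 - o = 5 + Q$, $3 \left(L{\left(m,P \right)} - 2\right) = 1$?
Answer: $\frac{19399}{5305} \approx 3.6567$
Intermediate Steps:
$L{\left(m,P \right)} = \frac{7}{3}$ ($L{\left(m,P \right)} = 2 + \frac{1}{3} \cdot 1 = 2 + \frac{1}{3} = \frac{7}{3}$)
$Q = 2$
$o = -3$ ($o = 4 - \left(5 + 2\right) = 4 - 7 = -3$)
$v{\left(W,w \right)} = 8$ ($v{\left(W,w \right)} = \left(5 - 3\right) 4 = 2 \cdot 4 = 8$)
$\frac{F{\left(v{\left(4,L{\left(3,-4 \right)} \right)} \right)} + 19443}{49809 - 44504} = \frac{\left(-36 - 8\right) + 19443}{49809 - 44504} = \frac{\left(-36 - 8\right) + 19443}{5305} = \left(-44 + 19443\right) \frac{1}{5305} = 19399 \cdot \frac{1}{5305} = \frac{19399}{5305}$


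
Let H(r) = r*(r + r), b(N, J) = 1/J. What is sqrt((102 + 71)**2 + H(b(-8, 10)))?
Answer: sqrt(2992902)/10 ≈ 173.00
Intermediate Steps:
H(r) = 2*r**2 (H(r) = r*(2*r) = 2*r**2)
sqrt((102 + 71)**2 + H(b(-8, 10))) = sqrt((102 + 71)**2 + 2*(1/10)**2) = sqrt(173**2 + 2*(1/10)**2) = sqrt(29929 + 2*(1/100)) = sqrt(29929 + 1/50) = sqrt(1496451/50) = sqrt(2992902)/10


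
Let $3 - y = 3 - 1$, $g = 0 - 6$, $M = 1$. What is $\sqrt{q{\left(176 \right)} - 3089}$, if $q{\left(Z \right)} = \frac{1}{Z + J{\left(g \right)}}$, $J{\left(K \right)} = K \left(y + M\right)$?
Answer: $\frac{i \sqrt{20770395}}{82} \approx 55.579 i$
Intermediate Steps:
$g = -6$
$y = 1$ ($y = 3 - \left(3 - 1\right) = 3 - 2 = 1$)
$J{\left(K \right)} = 2 K$ ($J{\left(K \right)} = K \left(1 + 1\right) = K 2 = 2 K$)
$q{\left(Z \right)} = \frac{1}{-12 + Z}$ ($q{\left(Z \right)} = \frac{1}{Z + 2 \left(-6\right)} = \frac{1}{Z - 12} = \frac{1}{-12 + Z}$)
$\sqrt{q{\left(176 \right)} - 3089} = \sqrt{\frac{1}{-12 + 176} - 3089} = \sqrt{\frac{1}{164} - 3089} = \sqrt{- \frac{506595}{164}} = \frac{i \sqrt{20770395}}{82}$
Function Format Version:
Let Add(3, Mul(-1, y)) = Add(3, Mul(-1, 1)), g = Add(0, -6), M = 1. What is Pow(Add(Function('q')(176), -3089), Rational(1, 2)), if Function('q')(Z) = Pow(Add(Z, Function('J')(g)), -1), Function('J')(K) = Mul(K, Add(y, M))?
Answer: Mul(Rational(1, 82), I, Pow(20770395, Rational(1, 2))) ≈ Mul(55.579, I)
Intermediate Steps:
g = -6
y = 1 (y = Add(3, Mul(-1, Add(3, Mul(-1, 1)))) = Add(3, Mul(-1, Add(3, -1))) = Add(3, Mul(-1, 2)) = Add(3, -2) = 1)
Function('J')(K) = Mul(2, K) (Function('J')(K) = Mul(K, Add(1, 1)) = Mul(K, 2) = Mul(2, K))
Function('q')(Z) = Pow(Add(-12, Z), -1) (Function('q')(Z) = Pow(Add(Z, Mul(2, -6)), -1) = Pow(Add(Z, -12), -1) = Pow(Add(-12, Z), -1))
Pow(Add(Function('q')(176), -3089), Rational(1, 2)) = Pow(Add(Pow(Add(-12, 176), -1), -3089), Rational(1, 2)) = Pow(Add(Pow(164, -1), -3089), Rational(1, 2)) = Pow(Add(Rational(1, 164), -3089), Rational(1, 2)) = Pow(Rational(-506595, 164), Rational(1, 2)) = Mul(Rational(1, 82), I, Pow(20770395, Rational(1, 2)))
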